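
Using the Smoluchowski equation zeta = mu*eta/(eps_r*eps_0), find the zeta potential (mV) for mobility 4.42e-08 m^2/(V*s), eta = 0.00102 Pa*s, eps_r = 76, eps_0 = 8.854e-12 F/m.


Smoluchowski equation: zeta = mu * eta / (eps_r * eps_0)
zeta = 4.42e-08 * 0.00102 / (76 * 8.854e-12)
zeta = 0.066999 V = 67.0 mV

67.0


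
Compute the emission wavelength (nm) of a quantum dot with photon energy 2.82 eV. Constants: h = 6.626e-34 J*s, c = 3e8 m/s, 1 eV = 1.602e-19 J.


Convert energy: E = 2.82 eV = 2.82 * 1.602e-19 = 4.51764e-19 J
lambda = h*c / E = 6.626e-34 * 3e8 / 4.51764e-19
lambda = 4.40009e-07 m = 440.0 nm

440.0


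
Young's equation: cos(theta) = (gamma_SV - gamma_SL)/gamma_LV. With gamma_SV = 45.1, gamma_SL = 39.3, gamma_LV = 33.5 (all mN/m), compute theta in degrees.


cos(theta) = (gamma_SV - gamma_SL) / gamma_LV
cos(theta) = (45.1 - 39.3) / 33.5
cos(theta) = 0.173134
theta = arccos(0.173134) = 80.03 degrees

80.03


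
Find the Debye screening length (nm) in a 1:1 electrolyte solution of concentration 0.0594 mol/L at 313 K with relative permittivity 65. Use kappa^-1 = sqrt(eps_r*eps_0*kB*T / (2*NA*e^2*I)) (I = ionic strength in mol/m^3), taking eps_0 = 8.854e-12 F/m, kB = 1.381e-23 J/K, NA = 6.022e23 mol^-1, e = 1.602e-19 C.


Ionic strength I = 0.0594 * 1^2 * 1000 = 59.4 mol/m^3
kappa^-1 = sqrt(65 * 8.854e-12 * 1.381e-23 * 313 / (2 * 6.022e23 * (1.602e-19)^2 * 59.4))
kappa^-1 = 1.164 nm

1.164


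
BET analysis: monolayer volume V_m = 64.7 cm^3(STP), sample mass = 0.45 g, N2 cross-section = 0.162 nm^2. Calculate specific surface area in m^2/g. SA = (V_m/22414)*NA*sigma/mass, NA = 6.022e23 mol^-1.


Number of moles in monolayer = V_m / 22414 = 64.7 / 22414 = 0.00288659
Number of molecules = moles * NA = 0.00288659 * 6.022e23
SA = molecules * sigma / mass
SA = (64.7 / 22414) * 6.022e23 * 0.162e-18 / 0.45
SA = 625.8 m^2/g

625.8


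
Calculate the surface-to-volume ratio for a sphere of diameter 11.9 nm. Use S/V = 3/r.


Radius r = 11.9/2 = 5.95 nm
S/V = 3 / r = 3 / 5.95
S/V = 0.5042 nm^-1

0.5042


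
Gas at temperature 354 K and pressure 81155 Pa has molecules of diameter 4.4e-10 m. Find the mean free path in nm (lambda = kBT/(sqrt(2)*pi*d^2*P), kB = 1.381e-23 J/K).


Mean free path: lambda = kB*T / (sqrt(2) * pi * d^2 * P)
lambda = 1.381e-23 * 354 / (sqrt(2) * pi * (4.4e-10)^2 * 81155)
lambda = 7.00344e-08 m
lambda = 70.03 nm

70.03


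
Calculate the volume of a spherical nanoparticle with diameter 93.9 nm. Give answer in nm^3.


Radius r = 93.9/2 = 46.95 nm
Volume V = (4/3) * pi * r^3
V = (4/3) * pi * (46.95)^3
V = 433506.29 nm^3

433506.29


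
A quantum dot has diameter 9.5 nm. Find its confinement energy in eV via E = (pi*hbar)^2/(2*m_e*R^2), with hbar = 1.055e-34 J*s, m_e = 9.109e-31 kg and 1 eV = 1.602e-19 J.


Radius R = 9.5/2 = 4.75 nm = 4.75e-09 m
E = (pi * 1.055e-34)^2 / (2 * 9.109e-31 * (4.75e-09)^2)
E(J) = 2.67249e-21
E = E(J) / 1.602e-19 = 0.0167 eV

0.0167


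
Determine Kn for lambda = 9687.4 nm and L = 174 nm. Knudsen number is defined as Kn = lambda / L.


Knudsen number Kn = lambda / L
Kn = 9687.4 / 174
Kn = 55.6747

55.6747


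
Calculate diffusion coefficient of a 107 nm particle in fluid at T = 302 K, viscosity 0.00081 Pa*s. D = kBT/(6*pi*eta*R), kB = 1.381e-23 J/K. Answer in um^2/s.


Radius R = 107/2 = 53.5 nm = 5.35e-08 m
D = kB*T / (6*pi*eta*R)
D = 1.381e-23 * 302 / (6 * pi * 0.00081 * 5.35e-08)
D = 5.10576e-12 m^2/s = 5.106 um^2/s

5.106


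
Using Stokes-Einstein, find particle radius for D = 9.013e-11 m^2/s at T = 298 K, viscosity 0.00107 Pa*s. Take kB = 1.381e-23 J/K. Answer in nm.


Stokes-Einstein: R = kB*T / (6*pi*eta*D)
R = 1.381e-23 * 298 / (6 * pi * 0.00107 * 9.013e-11)
R = 2.26389e-09 m = 2.26 nm

2.26


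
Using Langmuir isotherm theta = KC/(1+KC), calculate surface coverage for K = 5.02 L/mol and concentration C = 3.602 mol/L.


Langmuir isotherm: theta = K*C / (1 + K*C)
K*C = 5.02 * 3.602 = 18.08204
theta = 18.08204 / (1 + 18.08204) = 18.08204 / 19.08204
theta = 0.9476

0.9476


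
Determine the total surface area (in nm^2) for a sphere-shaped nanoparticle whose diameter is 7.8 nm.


Radius r = 7.8/2 = 3.9 nm
Surface area SA = 4 * pi * r^2
SA = 4 * pi * (3.9)^2
SA = 191.13 nm^2

191.13


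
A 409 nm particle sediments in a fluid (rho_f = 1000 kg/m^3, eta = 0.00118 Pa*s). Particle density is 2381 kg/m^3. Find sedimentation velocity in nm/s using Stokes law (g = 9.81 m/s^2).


Radius R = 409/2 nm = 2.045e-07 m
Density difference = 2381 - 1000 = 1381 kg/m^3
v = 2 * R^2 * (rho_p - rho_f) * g / (9 * eta)
v = 2 * (2.045e-07)^2 * 1381 * 9.81 / (9 * 0.00118)
v = 1.06698e-07 m/s = 106.6976 nm/s

106.6976


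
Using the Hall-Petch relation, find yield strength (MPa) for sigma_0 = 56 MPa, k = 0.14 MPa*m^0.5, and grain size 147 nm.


d = 147 nm = 1.47e-07 m
sqrt(d) = 0.0003834058
Hall-Petch contribution = k / sqrt(d) = 0.14 / 0.0003834058 = 365.1 MPa
sigma = sigma_0 + k/sqrt(d) = 56 + 365.1 = 421.1 MPa

421.1


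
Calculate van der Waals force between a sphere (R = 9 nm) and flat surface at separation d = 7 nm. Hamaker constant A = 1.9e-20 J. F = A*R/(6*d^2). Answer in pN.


Convert to SI: R = 9 nm = 9e-09 m, d = 7 nm = 7e-09 m
F = A * R / (6 * d^2)
F = 1.9e-20 * 9e-09 / (6 * (7e-09)^2)
F = 5.81633e-13 N = 0.582 pN

0.582


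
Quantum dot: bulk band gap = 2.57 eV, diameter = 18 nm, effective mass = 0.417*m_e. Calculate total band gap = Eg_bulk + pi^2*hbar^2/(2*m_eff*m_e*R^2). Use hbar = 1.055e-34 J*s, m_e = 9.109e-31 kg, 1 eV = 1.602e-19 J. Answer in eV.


Radius R = 18/2 nm = 9e-09 m
Confinement energy dE = pi^2 * hbar^2 / (2 * m_eff * m_e * R^2)
dE = pi^2 * (1.055e-34)^2 / (2 * 0.417 * 9.109e-31 * (9e-09)^2) J, divided by 1.602e-19 J/eV
dE = 0.0111 eV
Total band gap = E_g(bulk) + dE = 2.57 + 0.0111 = 2.5811 eV

2.5811


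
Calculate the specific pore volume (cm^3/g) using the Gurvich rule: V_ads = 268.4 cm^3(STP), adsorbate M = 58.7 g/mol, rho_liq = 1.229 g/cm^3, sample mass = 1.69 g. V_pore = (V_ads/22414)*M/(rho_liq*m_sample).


Moles adsorbed n = V_ads / 22414 = 268.4 / 22414 = 1.197466e-02 mol
Liquid volume V_liq = n * M / rho_liq = 1.197466e-02 * 58.7 / 1.229 = 0.57194 cm^3
Specific pore volume V_pore = V_liq / m_sample = 0.57194 / 1.69
V_pore = 0.3384 cm^3/g

0.3384


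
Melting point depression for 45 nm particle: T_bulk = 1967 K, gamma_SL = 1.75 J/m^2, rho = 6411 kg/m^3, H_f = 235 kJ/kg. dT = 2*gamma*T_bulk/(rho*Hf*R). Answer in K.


Radius R = 45/2 = 22.5 nm = 2.25e-08 m
Convert H_f = 235 kJ/kg = 235000 J/kg
dT = 2 * gamma_SL * T_bulk / (rho * H_f * R)
dT = 2 * 1.75 * 1967 / (6411 * 235000 * 2.25e-08)
dT = 203.1 K

203.1


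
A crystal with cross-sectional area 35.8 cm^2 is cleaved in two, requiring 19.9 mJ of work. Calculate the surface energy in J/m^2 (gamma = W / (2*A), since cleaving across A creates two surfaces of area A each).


Convert: A = 35.8 cm^2 = 0.00358 m^2, W = 19.9 mJ = 0.0199 J
Cleaving exposes two faces of area A, so total new surface = 2*A and gamma = W / (2*A)
gamma = 0.0199 / (2 * 0.00358)
gamma = 2.779 J/m^2

2.779


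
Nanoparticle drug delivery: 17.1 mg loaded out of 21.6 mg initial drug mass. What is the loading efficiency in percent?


Drug loading efficiency = (drug loaded / drug initial) * 100
DLE = 17.1 / 21.6 * 100
DLE = 0.7917 * 100
DLE = 79.17%

79.17


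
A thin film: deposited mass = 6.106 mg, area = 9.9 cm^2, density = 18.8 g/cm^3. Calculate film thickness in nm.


Convert: m = 6.106 mg = 6.1060e-06 kg, A = 9.9 cm^2 = 9.9000e-04 m^2, rho = 18.8 g/cm^3 = 18800 kg/m^3
t = m / (A * rho)
t = 6.1060e-06 / (9.9000e-04 * 18800)
t = 3.2807e-07 m = 328.1 nm

328.1


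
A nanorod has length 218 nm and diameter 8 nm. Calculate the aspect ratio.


Aspect ratio AR = length / diameter
AR = 218 / 8
AR = 27.25

27.25


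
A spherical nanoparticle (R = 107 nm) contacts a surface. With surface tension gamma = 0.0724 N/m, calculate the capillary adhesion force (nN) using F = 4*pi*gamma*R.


Convert radius: R = 107 nm = 1.07e-07 m
F = 4 * pi * gamma * R
F = 4 * pi * 0.0724 * 1.07e-07
F = 9.73492e-08 N = 97.3492 nN

97.3492


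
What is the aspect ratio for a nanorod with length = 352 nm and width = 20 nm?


Aspect ratio AR = length / diameter
AR = 352 / 20
AR = 17.6

17.6


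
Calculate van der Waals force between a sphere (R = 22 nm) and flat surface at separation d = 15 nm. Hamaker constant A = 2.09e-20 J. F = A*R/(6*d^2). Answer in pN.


Convert to SI: R = 22 nm = 2.2e-08 m, d = 15 nm = 1.5e-08 m
F = A * R / (6 * d^2)
F = 2.09e-20 * 2.2e-08 / (6 * (1.5e-08)^2)
F = 3.40593e-13 N = 0.341 pN

0.341


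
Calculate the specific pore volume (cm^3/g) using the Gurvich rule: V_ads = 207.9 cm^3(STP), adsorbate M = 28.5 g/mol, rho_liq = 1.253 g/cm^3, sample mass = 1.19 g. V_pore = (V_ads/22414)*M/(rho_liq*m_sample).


Moles adsorbed n = V_ads / 22414 = 207.9 / 22414 = 9.275453e-03 mol
Liquid volume V_liq = n * M / rho_liq = 9.275453e-03 * 28.5 / 1.253 = 0.21097 cm^3
Specific pore volume V_pore = V_liq / m_sample = 0.21097 / 1.19
V_pore = 0.1773 cm^3/g

0.1773


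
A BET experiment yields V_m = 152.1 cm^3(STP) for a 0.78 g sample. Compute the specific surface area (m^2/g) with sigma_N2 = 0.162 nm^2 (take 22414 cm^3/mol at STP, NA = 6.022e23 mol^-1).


Number of moles in monolayer = V_m / 22414 = 152.1 / 22414 = 0.00678594
Number of molecules = moles * NA = 0.00678594 * 6.022e23
SA = molecules * sigma / mass
SA = (152.1 / 22414) * 6.022e23 * 0.162e-18 / 0.78
SA = 848.7 m^2/g

848.7


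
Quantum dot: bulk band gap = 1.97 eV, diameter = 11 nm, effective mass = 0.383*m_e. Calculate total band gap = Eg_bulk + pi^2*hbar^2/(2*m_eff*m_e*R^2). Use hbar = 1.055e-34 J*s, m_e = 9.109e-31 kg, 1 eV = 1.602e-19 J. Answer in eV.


Radius R = 11/2 nm = 5.5e-09 m
Confinement energy dE = pi^2 * hbar^2 / (2 * m_eff * m_e * R^2)
dE = pi^2 * (1.055e-34)^2 / (2 * 0.383 * 9.109e-31 * (5.5e-09)^2) J, divided by 1.602e-19 J/eV
dE = 0.0325 eV
Total band gap = E_g(bulk) + dE = 1.97 + 0.0325 = 2.0025 eV

2.0025


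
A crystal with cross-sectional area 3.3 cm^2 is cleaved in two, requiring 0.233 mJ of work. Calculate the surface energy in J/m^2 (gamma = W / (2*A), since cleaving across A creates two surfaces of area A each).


Convert: A = 3.3 cm^2 = 0.00033 m^2, W = 0.233 mJ = 0.000233 J
Cleaving exposes two faces of area A, so total new surface = 2*A and gamma = W / (2*A)
gamma = 0.000233 / (2 * 0.00033)
gamma = 0.353 J/m^2

0.353


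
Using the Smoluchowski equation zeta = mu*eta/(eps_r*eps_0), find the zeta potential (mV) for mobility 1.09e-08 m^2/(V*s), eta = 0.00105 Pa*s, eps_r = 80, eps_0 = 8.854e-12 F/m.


Smoluchowski equation: zeta = mu * eta / (eps_r * eps_0)
zeta = 1.09e-08 * 0.00105 / (80 * 8.854e-12)
zeta = 0.016158 V = 16.16 mV

16.16


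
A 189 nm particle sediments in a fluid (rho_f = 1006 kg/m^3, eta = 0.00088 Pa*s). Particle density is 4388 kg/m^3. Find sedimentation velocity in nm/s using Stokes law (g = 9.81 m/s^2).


Radius R = 189/2 nm = 9.45e-08 m
Density difference = 4388 - 1006 = 3382 kg/m^3
v = 2 * R^2 * (rho_p - rho_f) * g / (9 * eta)
v = 2 * (9.45e-08)^2 * 3382 * 9.81 / (9 * 0.00088)
v = 7.48189e-08 m/s = 74.8189 nm/s

74.8189


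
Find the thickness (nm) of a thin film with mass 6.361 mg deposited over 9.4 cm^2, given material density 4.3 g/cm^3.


Convert: m = 6.361 mg = 6.3610e-06 kg, A = 9.4 cm^2 = 9.4000e-04 m^2, rho = 4.3 g/cm^3 = 4300 kg/m^3
t = m / (A * rho)
t = 6.3610e-06 / (9.4000e-04 * 4300)
t = 1.5737e-06 m = 1573.7 nm

1573.7


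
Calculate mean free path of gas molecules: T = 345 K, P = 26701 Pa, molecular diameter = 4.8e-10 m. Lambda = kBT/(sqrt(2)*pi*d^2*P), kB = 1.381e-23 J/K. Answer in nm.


Mean free path: lambda = kB*T / (sqrt(2) * pi * d^2 * P)
lambda = 1.381e-23 * 345 / (sqrt(2) * pi * (4.8e-10)^2 * 26701)
lambda = 1.74316e-07 m
lambda = 174.32 nm

174.32


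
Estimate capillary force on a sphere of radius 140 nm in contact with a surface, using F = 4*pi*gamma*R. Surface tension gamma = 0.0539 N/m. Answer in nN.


Convert radius: R = 140 nm = 1.4e-07 m
F = 4 * pi * gamma * R
F = 4 * pi * 0.0539 * 1.4e-07
F = 9.48258e-08 N = 94.8258 nN

94.8258


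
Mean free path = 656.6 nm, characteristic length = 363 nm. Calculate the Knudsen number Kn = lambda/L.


Knudsen number Kn = lambda / L
Kn = 656.6 / 363
Kn = 1.8088

1.8088


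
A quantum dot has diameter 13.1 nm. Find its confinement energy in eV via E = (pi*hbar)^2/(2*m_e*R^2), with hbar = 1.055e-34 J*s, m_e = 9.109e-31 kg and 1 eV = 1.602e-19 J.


Radius R = 13.1/2 = 6.55 nm = 6.55e-09 m
E = (pi * 1.055e-34)^2 / (2 * 9.109e-31 * (6.55e-09)^2)
E(J) = 1.40547e-21
E = E(J) / 1.602e-19 = 0.0088 eV

0.0088


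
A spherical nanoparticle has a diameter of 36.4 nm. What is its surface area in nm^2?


Radius r = 36.4/2 = 18.2 nm
Surface area SA = 4 * pi * r^2
SA = 4 * pi * (18.2)^2
SA = 4162.48 nm^2

4162.48


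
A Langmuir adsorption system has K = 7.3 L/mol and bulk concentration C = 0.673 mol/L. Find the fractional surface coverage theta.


Langmuir isotherm: theta = K*C / (1 + K*C)
K*C = 7.3 * 0.673 = 4.9129
theta = 4.9129 / (1 + 4.9129) = 4.9129 / 5.9129
theta = 0.8309

0.8309


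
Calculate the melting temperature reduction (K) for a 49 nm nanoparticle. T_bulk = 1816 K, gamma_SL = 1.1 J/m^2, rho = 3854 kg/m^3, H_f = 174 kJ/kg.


Radius R = 49/2 = 24.5 nm = 2.45e-08 m
Convert H_f = 174 kJ/kg = 174000 J/kg
dT = 2 * gamma_SL * T_bulk / (rho * H_f * R)
dT = 2 * 1.1 * 1816 / (3854 * 174000 * 2.45e-08)
dT = 243.2 K

243.2


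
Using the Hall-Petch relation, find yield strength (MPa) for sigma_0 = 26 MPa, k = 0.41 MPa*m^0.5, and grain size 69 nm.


d = 69 nm = 6.9e-08 m
sqrt(d) = 0.0002626785
Hall-Petch contribution = k / sqrt(d) = 0.41 / 0.0002626785 = 1560.8 MPa
sigma = sigma_0 + k/sqrt(d) = 26 + 1560.8 = 1586.8 MPa

1586.8


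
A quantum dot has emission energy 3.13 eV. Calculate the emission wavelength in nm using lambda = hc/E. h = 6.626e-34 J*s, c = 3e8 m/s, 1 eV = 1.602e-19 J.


Convert energy: E = 3.13 eV = 3.13 * 1.602e-19 = 5.01426e-19 J
lambda = h*c / E = 6.626e-34 * 3e8 / 5.01426e-19
lambda = 3.96429e-07 m = 396.4 nm

396.4


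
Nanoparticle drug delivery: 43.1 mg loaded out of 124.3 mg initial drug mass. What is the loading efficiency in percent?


Drug loading efficiency = (drug loaded / drug initial) * 100
DLE = 43.1 / 124.3 * 100
DLE = 0.3467 * 100
DLE = 34.67%

34.67


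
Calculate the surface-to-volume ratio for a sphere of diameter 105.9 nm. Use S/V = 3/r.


Radius r = 105.9/2 = 52.95 nm
S/V = 3 / r = 3 / 52.95
S/V = 0.0567 nm^-1

0.0567


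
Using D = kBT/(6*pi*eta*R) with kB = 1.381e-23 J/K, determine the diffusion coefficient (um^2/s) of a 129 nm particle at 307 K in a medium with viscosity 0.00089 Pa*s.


Radius R = 129/2 = 64.5 nm = 6.45e-08 m
D = kB*T / (6*pi*eta*R)
D = 1.381e-23 * 307 / (6 * pi * 0.00089 * 6.45e-08)
D = 3.91815e-12 m^2/s = 3.918 um^2/s

3.918


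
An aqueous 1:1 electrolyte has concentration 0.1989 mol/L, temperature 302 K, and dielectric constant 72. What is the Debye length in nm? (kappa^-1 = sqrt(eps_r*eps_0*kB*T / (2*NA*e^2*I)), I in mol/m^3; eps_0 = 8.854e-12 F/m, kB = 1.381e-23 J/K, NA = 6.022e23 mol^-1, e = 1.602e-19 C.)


Ionic strength I = 0.1989 * 1^2 * 1000 = 198.9 mol/m^3
kappa^-1 = sqrt(72 * 8.854e-12 * 1.381e-23 * 302 / (2 * 6.022e23 * (1.602e-19)^2 * 198.9))
kappa^-1 = 0.658 nm

0.658


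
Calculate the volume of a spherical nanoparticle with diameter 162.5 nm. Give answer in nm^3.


Radius r = 162.5/2 = 81.25 nm
Volume V = (4/3) * pi * r^3
V = (4/3) * pi * (81.25)^3
V = 2246770.53 nm^3

2246770.53


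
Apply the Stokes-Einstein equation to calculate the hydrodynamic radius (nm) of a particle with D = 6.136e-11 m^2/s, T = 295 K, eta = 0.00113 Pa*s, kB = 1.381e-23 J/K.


Stokes-Einstein: R = kB*T / (6*pi*eta*D)
R = 1.381e-23 * 295 / (6 * pi * 0.00113 * 6.136e-11)
R = 3.1171e-09 m = 3.12 nm

3.12


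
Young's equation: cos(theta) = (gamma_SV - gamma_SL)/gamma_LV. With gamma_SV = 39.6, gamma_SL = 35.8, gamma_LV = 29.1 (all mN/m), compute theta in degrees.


cos(theta) = (gamma_SV - gamma_SL) / gamma_LV
cos(theta) = (39.6 - 35.8) / 29.1
cos(theta) = 0.130584
theta = arccos(0.130584) = 82.5 degrees

82.5


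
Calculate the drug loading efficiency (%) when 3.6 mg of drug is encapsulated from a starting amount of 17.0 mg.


Drug loading efficiency = (drug loaded / drug initial) * 100
DLE = 3.6 / 17.0 * 100
DLE = 0.2118 * 100
DLE = 21.18%

21.18


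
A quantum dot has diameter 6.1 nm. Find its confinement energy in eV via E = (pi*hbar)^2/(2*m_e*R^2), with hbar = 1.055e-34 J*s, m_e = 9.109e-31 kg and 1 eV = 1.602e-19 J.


Radius R = 6.1/2 = 3.05 nm = 3.05e-09 m
E = (pi * 1.055e-34)^2 / (2 * 9.109e-31 * (3.05e-09)^2)
E(J) = 6.48193e-21
E = E(J) / 1.602e-19 = 0.0405 eV

0.0405


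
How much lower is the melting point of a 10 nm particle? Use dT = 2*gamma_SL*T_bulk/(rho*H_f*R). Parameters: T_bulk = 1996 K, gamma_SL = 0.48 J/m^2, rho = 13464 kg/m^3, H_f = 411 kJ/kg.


Radius R = 10/2 = 5 nm = 5e-09 m
Convert H_f = 411 kJ/kg = 411000 J/kg
dT = 2 * gamma_SL * T_bulk / (rho * H_f * R)
dT = 2 * 0.48 * 1996 / (13464 * 411000 * 5e-09)
dT = 69.3 K

69.3


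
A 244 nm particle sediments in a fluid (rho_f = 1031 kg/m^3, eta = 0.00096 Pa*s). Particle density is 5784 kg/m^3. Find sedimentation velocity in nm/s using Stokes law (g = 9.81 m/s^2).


Radius R = 244/2 nm = 1.22e-07 m
Density difference = 5784 - 1031 = 4753 kg/m^3
v = 2 * R^2 * (rho_p - rho_f) * g / (9 * eta)
v = 2 * (1.22e-07)^2 * 4753 * 9.81 / (9 * 0.00096)
v = 1.60647e-07 m/s = 160.647 nm/s

160.647


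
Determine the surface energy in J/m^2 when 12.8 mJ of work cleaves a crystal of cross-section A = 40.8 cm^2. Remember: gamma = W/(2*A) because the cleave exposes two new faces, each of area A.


Convert: A = 40.8 cm^2 = 0.00408 m^2, W = 12.8 mJ = 0.0128 J
Cleaving exposes two faces of area A, so total new surface = 2*A and gamma = W / (2*A)
gamma = 0.0128 / (2 * 0.00408)
gamma = 1.569 J/m^2

1.569


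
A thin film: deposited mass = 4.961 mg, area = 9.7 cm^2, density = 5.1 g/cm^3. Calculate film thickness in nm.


Convert: m = 4.961 mg = 4.9610e-06 kg, A = 9.7 cm^2 = 9.7000e-04 m^2, rho = 5.1 g/cm^3 = 5100 kg/m^3
t = m / (A * rho)
t = 4.9610e-06 / (9.7000e-04 * 5100)
t = 1.0028e-06 m = 1002.8 nm

1002.8


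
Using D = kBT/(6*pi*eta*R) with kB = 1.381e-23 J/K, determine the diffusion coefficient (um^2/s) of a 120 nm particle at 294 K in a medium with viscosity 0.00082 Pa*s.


Radius R = 120/2 = 60 nm = 6e-08 m
D = kB*T / (6*pi*eta*R)
D = 1.381e-23 * 294 / (6 * pi * 0.00082 * 6e-08)
D = 4.37799e-12 m^2/s = 4.378 um^2/s

4.378


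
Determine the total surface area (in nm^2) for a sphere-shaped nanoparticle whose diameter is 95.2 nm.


Radius r = 95.2/2 = 47.6 nm
Surface area SA = 4 * pi * r^2
SA = 4 * pi * (47.6)^2
SA = 28472.38 nm^2

28472.38


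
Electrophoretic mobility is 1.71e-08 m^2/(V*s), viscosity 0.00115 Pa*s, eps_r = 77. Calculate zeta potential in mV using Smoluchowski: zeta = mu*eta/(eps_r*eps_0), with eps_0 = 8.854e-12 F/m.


Smoluchowski equation: zeta = mu * eta / (eps_r * eps_0)
zeta = 1.71e-08 * 0.00115 / (77 * 8.854e-12)
zeta = 0.028845 V = 28.84 mV

28.84


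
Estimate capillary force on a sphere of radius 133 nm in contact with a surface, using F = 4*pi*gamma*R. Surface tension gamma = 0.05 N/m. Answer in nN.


Convert radius: R = 133 nm = 1.33e-07 m
F = 4 * pi * gamma * R
F = 4 * pi * 0.05 * 1.33e-07
F = 8.35664e-08 N = 83.5664 nN

83.5664


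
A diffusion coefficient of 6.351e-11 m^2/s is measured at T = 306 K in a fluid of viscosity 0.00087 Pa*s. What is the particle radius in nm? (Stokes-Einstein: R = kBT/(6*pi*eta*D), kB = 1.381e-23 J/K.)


Stokes-Einstein: R = kB*T / (6*pi*eta*D)
R = 1.381e-23 * 306 / (6 * pi * 0.00087 * 6.351e-11)
R = 4.05744e-09 m = 4.06 nm

4.06


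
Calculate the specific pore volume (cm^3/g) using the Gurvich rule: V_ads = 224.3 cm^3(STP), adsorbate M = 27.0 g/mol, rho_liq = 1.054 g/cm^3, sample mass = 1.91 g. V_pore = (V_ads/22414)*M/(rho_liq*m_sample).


Moles adsorbed n = V_ads / 22414 = 224.3 / 22414 = 1.000714e-02 mol
Liquid volume V_liq = n * M / rho_liq = 1.000714e-02 * 27.0 / 1.054 = 0.25635 cm^3
Specific pore volume V_pore = V_liq / m_sample = 0.25635 / 1.91
V_pore = 0.1342 cm^3/g

0.1342


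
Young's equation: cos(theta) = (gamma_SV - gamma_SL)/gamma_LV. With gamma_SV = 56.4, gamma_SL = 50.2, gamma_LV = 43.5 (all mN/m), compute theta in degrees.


cos(theta) = (gamma_SV - gamma_SL) / gamma_LV
cos(theta) = (56.4 - 50.2) / 43.5
cos(theta) = 0.142529
theta = arccos(0.142529) = 81.81 degrees

81.81


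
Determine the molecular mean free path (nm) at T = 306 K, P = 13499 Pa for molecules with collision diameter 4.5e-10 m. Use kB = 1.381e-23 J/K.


Mean free path: lambda = kB*T / (sqrt(2) * pi * d^2 * P)
lambda = 1.381e-23 * 306 / (sqrt(2) * pi * (4.5e-10)^2 * 13499)
lambda = 3.47955e-07 m
lambda = 347.96 nm

347.96


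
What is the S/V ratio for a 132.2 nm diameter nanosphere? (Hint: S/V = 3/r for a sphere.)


Radius r = 132.2/2 = 66.1 nm
S/V = 3 / r = 3 / 66.1
S/V = 0.0454 nm^-1

0.0454


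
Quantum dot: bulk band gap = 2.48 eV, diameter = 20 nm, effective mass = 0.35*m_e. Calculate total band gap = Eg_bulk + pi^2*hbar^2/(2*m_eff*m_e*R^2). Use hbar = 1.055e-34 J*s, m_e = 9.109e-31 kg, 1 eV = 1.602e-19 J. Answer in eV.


Radius R = 20/2 nm = 1e-08 m
Confinement energy dE = pi^2 * hbar^2 / (2 * m_eff * m_e * R^2)
dE = pi^2 * (1.055e-34)^2 / (2 * 0.35 * 9.109e-31 * (1e-08)^2) J, divided by 1.602e-19 J/eV
dE = 0.0108 eV
Total band gap = E_g(bulk) + dE = 2.48 + 0.0108 = 2.4908 eV

2.4908


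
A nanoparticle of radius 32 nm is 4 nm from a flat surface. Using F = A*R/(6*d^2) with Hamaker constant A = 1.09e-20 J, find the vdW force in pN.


Convert to SI: R = 32 nm = 3.2e-08 m, d = 4 nm = 4e-09 m
F = A * R / (6 * d^2)
F = 1.09e-20 * 3.2e-08 / (6 * (4e-09)^2)
F = 3.63333e-12 N = 3.633 pN

3.633


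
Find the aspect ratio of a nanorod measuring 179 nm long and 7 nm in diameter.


Aspect ratio AR = length / diameter
AR = 179 / 7
AR = 25.57

25.57


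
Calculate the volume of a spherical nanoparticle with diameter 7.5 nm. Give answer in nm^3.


Radius r = 7.5/2 = 3.75 nm
Volume V = (4/3) * pi * r^3
V = (4/3) * pi * (3.75)^3
V = 220.89 nm^3

220.89


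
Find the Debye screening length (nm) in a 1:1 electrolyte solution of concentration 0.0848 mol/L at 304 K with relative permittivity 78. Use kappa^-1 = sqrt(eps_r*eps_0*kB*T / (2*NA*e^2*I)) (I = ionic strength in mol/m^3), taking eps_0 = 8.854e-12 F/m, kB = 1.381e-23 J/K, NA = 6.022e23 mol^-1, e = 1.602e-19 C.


Ionic strength I = 0.0848 * 1^2 * 1000 = 84.8 mol/m^3
kappa^-1 = sqrt(78 * 8.854e-12 * 1.381e-23 * 304 / (2 * 6.022e23 * (1.602e-19)^2 * 84.8))
kappa^-1 = 1.052 nm

1.052


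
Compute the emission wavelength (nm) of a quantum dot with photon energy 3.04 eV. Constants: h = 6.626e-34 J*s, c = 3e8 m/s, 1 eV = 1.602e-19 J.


Convert energy: E = 3.04 eV = 3.04 * 1.602e-19 = 4.87008e-19 J
lambda = h*c / E = 6.626e-34 * 3e8 / 4.87008e-19
lambda = 4.08166e-07 m = 408.2 nm

408.2


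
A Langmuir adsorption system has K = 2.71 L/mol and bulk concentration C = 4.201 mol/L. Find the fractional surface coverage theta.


Langmuir isotherm: theta = K*C / (1 + K*C)
K*C = 2.71 * 4.201 = 11.38471
theta = 11.38471 / (1 + 11.38471) = 11.38471 / 12.38471
theta = 0.9193

0.9193


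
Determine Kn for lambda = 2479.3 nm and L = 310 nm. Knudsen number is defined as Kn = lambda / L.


Knudsen number Kn = lambda / L
Kn = 2479.3 / 310
Kn = 7.9977

7.9977


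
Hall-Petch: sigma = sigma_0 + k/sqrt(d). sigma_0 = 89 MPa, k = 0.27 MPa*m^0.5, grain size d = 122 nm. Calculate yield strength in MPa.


d = 122 nm = 1.22e-07 m
sqrt(d) = 0.000349285
Hall-Petch contribution = k / sqrt(d) = 0.27 / 0.000349285 = 773.0 MPa
sigma = sigma_0 + k/sqrt(d) = 89 + 773.0 = 862.0 MPa

862.0


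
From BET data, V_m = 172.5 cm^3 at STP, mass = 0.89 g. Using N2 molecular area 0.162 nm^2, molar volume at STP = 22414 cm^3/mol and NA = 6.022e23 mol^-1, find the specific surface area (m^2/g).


Number of moles in monolayer = V_m / 22414 = 172.5 / 22414 = 0.00769608
Number of molecules = moles * NA = 0.00769608 * 6.022e23
SA = molecules * sigma / mass
SA = (172.5 / 22414) * 6.022e23 * 0.162e-18 / 0.89
SA = 843.6 m^2/g

843.6


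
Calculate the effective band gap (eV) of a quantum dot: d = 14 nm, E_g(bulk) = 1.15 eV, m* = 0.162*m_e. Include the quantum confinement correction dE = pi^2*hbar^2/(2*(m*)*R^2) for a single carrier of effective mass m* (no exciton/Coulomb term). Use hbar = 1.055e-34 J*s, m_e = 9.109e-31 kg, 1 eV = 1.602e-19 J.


Radius R = 14/2 nm = 7e-09 m
Confinement energy dE = pi^2 * hbar^2 / (2 * m_eff * m_e * R^2)
dE = pi^2 * (1.055e-34)^2 / (2 * 0.162 * 9.109e-31 * (7e-09)^2) J, divided by 1.602e-19 J/eV
dE = 0.0474 eV
Total band gap = E_g(bulk) + dE = 1.15 + 0.0474 = 1.1974 eV

1.1974


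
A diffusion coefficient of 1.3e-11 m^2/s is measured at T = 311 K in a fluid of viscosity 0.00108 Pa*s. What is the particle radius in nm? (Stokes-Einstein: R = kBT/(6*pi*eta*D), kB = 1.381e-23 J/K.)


Stokes-Einstein: R = kB*T / (6*pi*eta*D)
R = 1.381e-23 * 311 / (6 * pi * 0.00108 * 1.3e-11)
R = 1.62288e-08 m = 16.23 nm

16.23


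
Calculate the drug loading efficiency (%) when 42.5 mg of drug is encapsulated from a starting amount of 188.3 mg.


Drug loading efficiency = (drug loaded / drug initial) * 100
DLE = 42.5 / 188.3 * 100
DLE = 0.2257 * 100
DLE = 22.57%

22.57


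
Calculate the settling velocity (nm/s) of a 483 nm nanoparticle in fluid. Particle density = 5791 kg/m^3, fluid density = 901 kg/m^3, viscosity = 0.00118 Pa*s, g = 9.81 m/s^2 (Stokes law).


Radius R = 483/2 nm = 2.415e-07 m
Density difference = 5791 - 901 = 4890 kg/m^3
v = 2 * R^2 * (rho_p - rho_f) * g / (9 * eta)
v = 2 * (2.415e-07)^2 * 4890 * 9.81 / (9 * 0.00118)
v = 5.26887e-07 m/s = 526.8872 nm/s

526.8872


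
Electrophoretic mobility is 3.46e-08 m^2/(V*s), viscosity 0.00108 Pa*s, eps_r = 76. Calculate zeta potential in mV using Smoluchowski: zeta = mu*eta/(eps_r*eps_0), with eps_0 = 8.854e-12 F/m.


Smoluchowski equation: zeta = mu * eta / (eps_r * eps_0)
zeta = 3.46e-08 * 0.00108 / (76 * 8.854e-12)
zeta = 0.055532 V = 55.53 mV

55.53


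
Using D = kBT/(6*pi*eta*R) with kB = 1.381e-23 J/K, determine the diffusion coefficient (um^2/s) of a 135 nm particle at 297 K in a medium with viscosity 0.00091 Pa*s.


Radius R = 135/2 = 67.5 nm = 6.75e-08 m
D = kB*T / (6*pi*eta*R)
D = 1.381e-23 * 297 / (6 * pi * 0.00091 * 6.75e-08)
D = 3.54245e-12 m^2/s = 3.542 um^2/s

3.542


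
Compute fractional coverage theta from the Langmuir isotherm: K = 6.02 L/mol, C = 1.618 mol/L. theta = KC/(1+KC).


Langmuir isotherm: theta = K*C / (1 + K*C)
K*C = 6.02 * 1.618 = 9.74036
theta = 9.74036 / (1 + 9.74036) = 9.74036 / 10.74036
theta = 0.9069

0.9069


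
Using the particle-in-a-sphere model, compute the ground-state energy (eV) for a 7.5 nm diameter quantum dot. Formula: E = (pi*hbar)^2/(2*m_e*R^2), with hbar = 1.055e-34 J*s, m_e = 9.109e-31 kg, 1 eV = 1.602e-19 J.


Radius R = 7.5/2 = 3.75 nm = 3.75e-09 m
E = (pi * 1.055e-34)^2 / (2 * 9.109e-31 * (3.75e-09)^2)
E(J) = 4.28787e-21
E = E(J) / 1.602e-19 = 0.0268 eV

0.0268


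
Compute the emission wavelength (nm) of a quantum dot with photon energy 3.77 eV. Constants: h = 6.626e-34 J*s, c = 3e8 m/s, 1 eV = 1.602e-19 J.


Convert energy: E = 3.77 eV = 3.77 * 1.602e-19 = 6.03954e-19 J
lambda = h*c / E = 6.626e-34 * 3e8 / 6.03954e-19
lambda = 3.29131e-07 m = 329.1 nm

329.1


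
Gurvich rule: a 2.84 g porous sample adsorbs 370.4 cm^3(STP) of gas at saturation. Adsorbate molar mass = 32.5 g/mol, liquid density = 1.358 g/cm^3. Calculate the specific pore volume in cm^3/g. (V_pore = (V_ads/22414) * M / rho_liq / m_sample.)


Moles adsorbed n = V_ads / 22414 = 370.4 / 22414 = 1.652539e-02 mol
Liquid volume V_liq = n * M / rho_liq = 1.652539e-02 * 32.5 / 1.358 = 0.39549 cm^3
Specific pore volume V_pore = V_liq / m_sample = 0.39549 / 2.84
V_pore = 0.1393 cm^3/g

0.1393


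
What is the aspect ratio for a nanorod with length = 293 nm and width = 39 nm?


Aspect ratio AR = length / diameter
AR = 293 / 39
AR = 7.51

7.51


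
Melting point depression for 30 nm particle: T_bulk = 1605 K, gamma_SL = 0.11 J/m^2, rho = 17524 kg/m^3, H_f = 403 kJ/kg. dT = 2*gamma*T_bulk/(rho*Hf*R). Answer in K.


Radius R = 30/2 = 15 nm = 1.5e-08 m
Convert H_f = 403 kJ/kg = 403000 J/kg
dT = 2 * gamma_SL * T_bulk / (rho * H_f * R)
dT = 2 * 0.11 * 1605 / (17524 * 403000 * 1.5e-08)
dT = 3.3 K

3.3


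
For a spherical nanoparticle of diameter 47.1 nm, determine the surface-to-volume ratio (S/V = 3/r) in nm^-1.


Radius r = 47.1/2 = 23.55 nm
S/V = 3 / r = 3 / 23.55
S/V = 0.1274 nm^-1

0.1274


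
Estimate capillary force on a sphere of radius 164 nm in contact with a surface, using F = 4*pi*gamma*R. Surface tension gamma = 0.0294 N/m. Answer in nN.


Convert radius: R = 164 nm = 1.64e-07 m
F = 4 * pi * gamma * R
F = 4 * pi * 0.0294 * 1.64e-07
F = 6.059e-08 N = 60.59 nN

60.59


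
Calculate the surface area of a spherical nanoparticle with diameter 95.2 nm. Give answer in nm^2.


Radius r = 95.2/2 = 47.6 nm
Surface area SA = 4 * pi * r^2
SA = 4 * pi * (47.6)^2
SA = 28472.38 nm^2

28472.38


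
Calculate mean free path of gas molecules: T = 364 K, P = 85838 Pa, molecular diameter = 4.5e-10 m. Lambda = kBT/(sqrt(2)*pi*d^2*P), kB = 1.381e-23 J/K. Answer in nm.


Mean free path: lambda = kB*T / (sqrt(2) * pi * d^2 * P)
lambda = 1.381e-23 * 364 / (sqrt(2) * pi * (4.5e-10)^2 * 85838)
lambda = 6.50917e-08 m
lambda = 65.09 nm

65.09


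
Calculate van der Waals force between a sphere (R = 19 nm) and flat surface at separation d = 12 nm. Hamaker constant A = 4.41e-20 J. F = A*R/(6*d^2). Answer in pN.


Convert to SI: R = 19 nm = 1.9e-08 m, d = 12 nm = 1.2e-08 m
F = A * R / (6 * d^2)
F = 4.41e-20 * 1.9e-08 / (6 * (1.2e-08)^2)
F = 9.69792e-13 N = 0.97 pN

0.97


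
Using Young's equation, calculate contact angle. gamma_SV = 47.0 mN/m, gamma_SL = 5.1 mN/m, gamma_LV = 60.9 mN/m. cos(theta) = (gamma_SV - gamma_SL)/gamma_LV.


cos(theta) = (gamma_SV - gamma_SL) / gamma_LV
cos(theta) = (47.0 - 5.1) / 60.9
cos(theta) = 0.688013
theta = arccos(0.688013) = 46.53 degrees

46.53


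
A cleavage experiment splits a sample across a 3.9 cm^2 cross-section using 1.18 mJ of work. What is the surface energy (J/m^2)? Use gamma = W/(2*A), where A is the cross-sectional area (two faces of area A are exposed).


Convert: A = 3.9 cm^2 = 0.00039 m^2, W = 1.18 mJ = 0.00118 J
Cleaving exposes two faces of area A, so total new surface = 2*A and gamma = W / (2*A)
gamma = 0.00118 / (2 * 0.00039)
gamma = 1.513 J/m^2

1.513


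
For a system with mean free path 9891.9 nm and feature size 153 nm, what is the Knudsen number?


Knudsen number Kn = lambda / L
Kn = 9891.9 / 153
Kn = 64.6529

64.6529


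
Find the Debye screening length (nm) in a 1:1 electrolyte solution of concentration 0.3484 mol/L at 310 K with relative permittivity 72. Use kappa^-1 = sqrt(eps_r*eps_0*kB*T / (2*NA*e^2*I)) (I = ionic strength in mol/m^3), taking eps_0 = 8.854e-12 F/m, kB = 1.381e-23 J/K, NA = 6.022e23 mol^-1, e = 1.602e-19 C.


Ionic strength I = 0.3484 * 1^2 * 1000 = 348.4 mol/m^3
kappa^-1 = sqrt(72 * 8.854e-12 * 1.381e-23 * 310 / (2 * 6.022e23 * (1.602e-19)^2 * 348.4))
kappa^-1 = 0.503 nm

0.503


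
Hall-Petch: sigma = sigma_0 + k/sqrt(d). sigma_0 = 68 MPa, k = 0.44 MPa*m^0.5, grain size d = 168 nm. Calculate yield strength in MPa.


d = 168 nm = 1.68e-07 m
sqrt(d) = 0.000409878
Hall-Petch contribution = k / sqrt(d) = 0.44 / 0.000409878 = 1073.5 MPa
sigma = sigma_0 + k/sqrt(d) = 68 + 1073.5 = 1141.5 MPa

1141.5


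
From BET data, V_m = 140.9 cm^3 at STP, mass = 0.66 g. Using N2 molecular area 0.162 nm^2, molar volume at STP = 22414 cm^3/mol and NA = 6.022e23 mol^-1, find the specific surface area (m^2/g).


Number of moles in monolayer = V_m / 22414 = 140.9 / 22414 = 0.00628625
Number of molecules = moles * NA = 0.00628625 * 6.022e23
SA = molecules * sigma / mass
SA = (140.9 / 22414) * 6.022e23 * 0.162e-18 / 0.66
SA = 929.2 m^2/g

929.2


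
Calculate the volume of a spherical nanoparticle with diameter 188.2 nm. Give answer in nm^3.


Radius r = 188.2/2 = 94.1 nm
Volume V = (4/3) * pi * r^3
V = (4/3) * pi * (94.1)^3
V = 3490257.59 nm^3

3490257.59


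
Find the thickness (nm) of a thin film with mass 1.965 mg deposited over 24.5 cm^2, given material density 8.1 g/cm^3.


Convert: m = 1.965 mg = 1.9650e-06 kg, A = 24.5 cm^2 = 2.4500e-03 m^2, rho = 8.1 g/cm^3 = 8100 kg/m^3
t = m / (A * rho)
t = 1.9650e-06 / (2.4500e-03 * 8100)
t = 9.9017e-08 m = 99.0 nm

99.0


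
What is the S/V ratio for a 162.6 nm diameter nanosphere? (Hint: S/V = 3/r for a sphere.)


Radius r = 162.6/2 = 81.3 nm
S/V = 3 / r = 3 / 81.3
S/V = 0.0369 nm^-1

0.0369


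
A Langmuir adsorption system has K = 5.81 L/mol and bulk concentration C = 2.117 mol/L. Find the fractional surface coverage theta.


Langmuir isotherm: theta = K*C / (1 + K*C)
K*C = 5.81 * 2.117 = 12.29977
theta = 12.29977 / (1 + 12.29977) = 12.29977 / 13.29977
theta = 0.9248

0.9248


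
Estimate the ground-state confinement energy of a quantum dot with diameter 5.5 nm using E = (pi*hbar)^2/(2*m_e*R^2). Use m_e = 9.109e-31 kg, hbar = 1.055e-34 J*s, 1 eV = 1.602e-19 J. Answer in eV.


Radius R = 5.5/2 = 2.75 nm = 2.75e-09 m
E = (pi * 1.055e-34)^2 / (2 * 9.109e-31 * (2.75e-09)^2)
E(J) = 7.97331e-21
E = E(J) / 1.602e-19 = 0.0498 eV

0.0498


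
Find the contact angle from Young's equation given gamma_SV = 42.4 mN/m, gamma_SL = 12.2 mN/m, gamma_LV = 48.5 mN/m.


cos(theta) = (gamma_SV - gamma_SL) / gamma_LV
cos(theta) = (42.4 - 12.2) / 48.5
cos(theta) = 0.62268
theta = arccos(0.62268) = 51.49 degrees

51.49


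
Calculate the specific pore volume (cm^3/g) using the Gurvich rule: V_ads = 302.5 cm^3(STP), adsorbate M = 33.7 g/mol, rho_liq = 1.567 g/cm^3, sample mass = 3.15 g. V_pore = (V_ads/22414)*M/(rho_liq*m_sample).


Moles adsorbed n = V_ads / 22414 = 302.5 / 22414 = 1.349603e-02 mol
Liquid volume V_liq = n * M / rho_liq = 1.349603e-02 * 33.7 / 1.567 = 0.29025 cm^3
Specific pore volume V_pore = V_liq / m_sample = 0.29025 / 3.15
V_pore = 0.0921 cm^3/g

0.0921


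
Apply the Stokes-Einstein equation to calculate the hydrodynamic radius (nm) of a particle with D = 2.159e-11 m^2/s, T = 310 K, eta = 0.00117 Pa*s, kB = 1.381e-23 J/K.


Stokes-Einstein: R = kB*T / (6*pi*eta*D)
R = 1.381e-23 * 310 / (6 * pi * 0.00117 * 2.159e-11)
R = 8.99116e-09 m = 8.99 nm

8.99


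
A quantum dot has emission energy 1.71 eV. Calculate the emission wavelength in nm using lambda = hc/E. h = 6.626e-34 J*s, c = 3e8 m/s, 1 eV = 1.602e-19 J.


Convert energy: E = 1.71 eV = 1.71 * 1.602e-19 = 2.73942e-19 J
lambda = h*c / E = 6.626e-34 * 3e8 / 2.73942e-19
lambda = 7.25628e-07 m = 725.6 nm

725.6


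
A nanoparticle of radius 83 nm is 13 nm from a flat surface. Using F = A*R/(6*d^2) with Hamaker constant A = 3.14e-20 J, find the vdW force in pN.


Convert to SI: R = 83 nm = 8.3e-08 m, d = 13 nm = 1.3e-08 m
F = A * R / (6 * d^2)
F = 3.14e-20 * 8.3e-08 / (6 * (1.3e-08)^2)
F = 2.57022e-12 N = 2.57 pN

2.57


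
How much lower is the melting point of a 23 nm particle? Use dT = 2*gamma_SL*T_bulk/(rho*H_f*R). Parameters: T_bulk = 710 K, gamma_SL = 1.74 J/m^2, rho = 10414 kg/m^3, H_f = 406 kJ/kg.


Radius R = 23/2 = 11.5 nm = 1.15e-08 m
Convert H_f = 406 kJ/kg = 406000 J/kg
dT = 2 * gamma_SL * T_bulk / (rho * H_f * R)
dT = 2 * 1.74 * 710 / (10414 * 406000 * 1.15e-08)
dT = 50.8 K

50.8


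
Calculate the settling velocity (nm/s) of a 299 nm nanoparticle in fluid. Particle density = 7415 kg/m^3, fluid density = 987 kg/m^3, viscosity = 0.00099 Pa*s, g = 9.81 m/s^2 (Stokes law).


Radius R = 299/2 nm = 1.495e-07 m
Density difference = 7415 - 987 = 6428 kg/m^3
v = 2 * R^2 * (rho_p - rho_f) * g / (9 * eta)
v = 2 * (1.495e-07)^2 * 6428 * 9.81 / (9 * 0.00099)
v = 3.16359e-07 m/s = 316.3585 nm/s

316.3585


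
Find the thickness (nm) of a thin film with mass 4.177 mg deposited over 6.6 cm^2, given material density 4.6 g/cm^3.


Convert: m = 4.177 mg = 4.1770e-06 kg, A = 6.6 cm^2 = 6.6000e-04 m^2, rho = 4.6 g/cm^3 = 4600 kg/m^3
t = m / (A * rho)
t = 4.1770e-06 / (6.6000e-04 * 4600)
t = 1.3758e-06 m = 1375.8 nm

1375.8


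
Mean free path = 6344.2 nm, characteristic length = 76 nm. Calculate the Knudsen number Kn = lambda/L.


Knudsen number Kn = lambda / L
Kn = 6344.2 / 76
Kn = 83.4763

83.4763


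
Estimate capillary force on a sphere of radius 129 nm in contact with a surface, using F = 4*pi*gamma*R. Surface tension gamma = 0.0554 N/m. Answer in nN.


Convert radius: R = 129 nm = 1.29e-07 m
F = 4 * pi * gamma * R
F = 4 * pi * 0.0554 * 1.29e-07
F = 8.98068e-08 N = 89.8068 nN

89.8068


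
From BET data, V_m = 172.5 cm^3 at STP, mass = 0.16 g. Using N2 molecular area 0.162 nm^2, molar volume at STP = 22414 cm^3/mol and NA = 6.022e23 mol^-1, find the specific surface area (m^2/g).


Number of moles in monolayer = V_m / 22414 = 172.5 / 22414 = 0.00769608
Number of molecules = moles * NA = 0.00769608 * 6.022e23
SA = molecules * sigma / mass
SA = (172.5 / 22414) * 6.022e23 * 0.162e-18 / 0.16
SA = 4692.5 m^2/g

4692.5


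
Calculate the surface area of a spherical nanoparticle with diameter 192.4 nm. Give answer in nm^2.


Radius r = 192.4/2 = 96.2 nm
Surface area SA = 4 * pi * r^2
SA = 4 * pi * (96.2)^2
SA = 116294.72 nm^2

116294.72


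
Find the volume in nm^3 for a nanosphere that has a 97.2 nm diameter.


Radius r = 97.2/2 = 48.6 nm
Volume V = (4/3) * pi * r^3
V = (4/3) * pi * (48.6)^3
V = 480836.49 nm^3

480836.49


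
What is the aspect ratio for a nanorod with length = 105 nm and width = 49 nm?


Aspect ratio AR = length / diameter
AR = 105 / 49
AR = 2.14

2.14


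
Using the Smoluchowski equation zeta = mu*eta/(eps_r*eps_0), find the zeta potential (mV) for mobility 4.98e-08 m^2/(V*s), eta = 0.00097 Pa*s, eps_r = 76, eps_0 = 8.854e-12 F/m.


Smoluchowski equation: zeta = mu * eta / (eps_r * eps_0)
zeta = 4.98e-08 * 0.00097 / (76 * 8.854e-12)
zeta = 0.071787 V = 71.79 mV

71.79


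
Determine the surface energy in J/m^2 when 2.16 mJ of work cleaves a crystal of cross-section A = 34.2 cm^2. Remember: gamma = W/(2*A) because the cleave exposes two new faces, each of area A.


Convert: A = 34.2 cm^2 = 0.00342 m^2, W = 2.16 mJ = 0.00216 J
Cleaving exposes two faces of area A, so total new surface = 2*A and gamma = W / (2*A)
gamma = 0.00216 / (2 * 0.00342)
gamma = 0.316 J/m^2

0.316


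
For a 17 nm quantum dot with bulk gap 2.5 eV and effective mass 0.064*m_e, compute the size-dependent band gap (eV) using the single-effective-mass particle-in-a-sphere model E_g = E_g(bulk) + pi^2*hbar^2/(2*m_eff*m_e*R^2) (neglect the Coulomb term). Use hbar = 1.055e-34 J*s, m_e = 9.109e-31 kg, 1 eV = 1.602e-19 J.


Radius R = 17/2 nm = 8.5e-09 m
Confinement energy dE = pi^2 * hbar^2 / (2 * m_eff * m_e * R^2)
dE = pi^2 * (1.055e-34)^2 / (2 * 0.064 * 9.109e-31 * (8.5e-09)^2) J, divided by 1.602e-19 J/eV
dE = 0.0814 eV
Total band gap = E_g(bulk) + dE = 2.5 + 0.0814 = 2.5814 eV

2.5814


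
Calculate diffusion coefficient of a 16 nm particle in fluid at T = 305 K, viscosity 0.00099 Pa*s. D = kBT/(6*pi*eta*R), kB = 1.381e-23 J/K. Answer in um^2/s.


Radius R = 16/2 = 8 nm = 8e-09 m
D = kB*T / (6*pi*eta*R)
D = 1.381e-23 * 305 / (6 * pi * 0.00099 * 8e-09)
D = 2.82142e-11 m^2/s = 28.214 um^2/s

28.214


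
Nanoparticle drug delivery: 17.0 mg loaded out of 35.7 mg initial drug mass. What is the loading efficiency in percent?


Drug loading efficiency = (drug loaded / drug initial) * 100
DLE = 17.0 / 35.7 * 100
DLE = 0.4762 * 100
DLE = 47.62%

47.62
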